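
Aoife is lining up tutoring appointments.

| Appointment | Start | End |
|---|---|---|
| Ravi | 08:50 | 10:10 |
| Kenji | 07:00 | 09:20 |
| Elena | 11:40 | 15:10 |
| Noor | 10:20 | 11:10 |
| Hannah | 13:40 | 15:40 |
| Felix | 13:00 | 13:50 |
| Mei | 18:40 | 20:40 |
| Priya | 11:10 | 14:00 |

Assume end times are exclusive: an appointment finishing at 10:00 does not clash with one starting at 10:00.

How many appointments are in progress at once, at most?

4

Sweep the timeline, counting +1 at each start and −1 at each end (ends before starts at a tie):
07:00 start Kenji → 1
08:50 start Ravi → 2
09:20 end Kenji → 1
10:10 end Ravi → 0
10:20 start Noor → 1
11:10 end Noor → 0
11:10 start Priya → 1
11:40 start Elena → 2
13:00 start Felix → 3
13:40 start Hannah → 4
13:50 end Felix → 3
14:00 end Priya → 2
15:10 end Elena → 1
15:40 end Hannah → 0
18:40 start Mei → 1
20:40 end Mei → 0
Peak is 4, at 13:40 (Elena, Felix, Hannah, Priya).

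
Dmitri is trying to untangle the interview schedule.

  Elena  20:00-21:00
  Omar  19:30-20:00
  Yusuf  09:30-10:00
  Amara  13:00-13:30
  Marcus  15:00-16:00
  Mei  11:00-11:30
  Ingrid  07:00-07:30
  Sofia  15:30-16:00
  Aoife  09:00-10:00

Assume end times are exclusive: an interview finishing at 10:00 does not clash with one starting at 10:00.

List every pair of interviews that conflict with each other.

Aoife & Yusuf, Marcus & Sofia

Sorted by start: Ingrid, Aoife, Yusuf, Mei, Amara, Marcus, Sofia, Omar, Elena.
Aoife starts after Ingrid ends; Ingrid is clear from here.
Yusuf starts before Aoife ends → Aoife and Yusuf overlap.
Mei starts after Aoife ends; Aoife is clear from here.
Mei starts after Yusuf ends; Yusuf is clear from here.
Amara starts after Mei ends; Mei is clear from here.
Marcus starts after Amara ends; Amara is clear from here.
Sofia starts before Marcus ends → Marcus and Sofia overlap.
Omar starts after Marcus ends; Marcus is clear from here.
Omar starts after Sofia ends; Sofia is clear from here.
Elena starts exactly when Omar ends (back-to-back, no overlap).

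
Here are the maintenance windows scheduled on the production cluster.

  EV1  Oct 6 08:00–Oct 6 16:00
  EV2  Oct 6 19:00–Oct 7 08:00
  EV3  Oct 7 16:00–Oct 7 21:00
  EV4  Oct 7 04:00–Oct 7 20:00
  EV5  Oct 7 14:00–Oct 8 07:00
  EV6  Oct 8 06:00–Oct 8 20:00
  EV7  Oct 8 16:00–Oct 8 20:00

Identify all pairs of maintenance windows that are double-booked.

Sorted by start: EV1, EV2, EV4, EV5, EV3, EV6, EV7.
EV2 starts after EV1 ends; EV1 is clear from here.
EV4 starts before EV2 ends → EV2 and EV4 overlap.
EV5 starts after EV2 ends; EV2 is clear from here.
EV5 starts before EV4 ends → EV4 and EV5 overlap.
EV3 starts before EV4 ends → EV4 and EV3 overlap.
EV6 starts after EV4 ends; EV4 is clear from here.
EV3 starts before EV5 ends → EV5 and EV3 overlap.
EV6 starts before EV5 ends → EV5 and EV6 overlap.
EV7 starts after EV5 ends.
EV6 starts after EV3 ends; EV3 is clear from here.
EV7 starts before EV6 ends → EV6 and EV7 overlap.

EV2 & EV4, EV3 & EV4, EV3 & EV5, EV4 & EV5, EV5 & EV6, EV6 & EV7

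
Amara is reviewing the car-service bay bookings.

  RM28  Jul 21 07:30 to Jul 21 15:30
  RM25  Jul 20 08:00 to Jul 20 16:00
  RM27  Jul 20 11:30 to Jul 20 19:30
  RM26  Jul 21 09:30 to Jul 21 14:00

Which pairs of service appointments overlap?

Check each pair: they overlap iff neither finishes before the other starts.
Sorted by start: RM25, RM27, RM28, RM26.
RM27 starts before RM25 ends → RM25 and RM27 overlap.
RM28 starts after RM25 ends — done with RM25.
RM28 starts after RM27 ends — done with RM27.
RM26 starts before RM28 ends → RM28 and RM26 overlap.

RM25 & RM27, RM26 & RM28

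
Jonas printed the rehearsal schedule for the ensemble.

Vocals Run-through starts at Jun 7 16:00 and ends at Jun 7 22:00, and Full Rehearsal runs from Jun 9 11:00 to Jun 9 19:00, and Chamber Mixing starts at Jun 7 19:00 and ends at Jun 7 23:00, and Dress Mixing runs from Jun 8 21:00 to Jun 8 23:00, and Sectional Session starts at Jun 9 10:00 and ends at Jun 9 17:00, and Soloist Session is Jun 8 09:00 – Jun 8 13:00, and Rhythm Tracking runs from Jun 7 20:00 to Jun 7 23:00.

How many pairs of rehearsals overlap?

4

Sorted by start: Vocals Run-through, Chamber Mixing, Rhythm Tracking, Soloist Session, Dress Mixing, Sectional Session, Full Rehearsal.
Chamber Mixing starts before Vocals Run-through ends → Vocals Run-through and Chamber Mixing overlap.
Rhythm Tracking starts before Vocals Run-through ends → Vocals Run-through and Rhythm Tracking overlap.
Soloist Session starts after Vocals Run-through ends — done with Vocals Run-through.
Rhythm Tracking starts before Chamber Mixing ends → Chamber Mixing and Rhythm Tracking overlap.
Soloist Session starts after Chamber Mixing ends — done with Chamber Mixing.
Soloist Session starts after Rhythm Tracking ends — done with Rhythm Tracking.
Dress Mixing starts after Soloist Session ends — done with Soloist Session.
Sectional Session starts after Dress Mixing ends — done with Dress Mixing.
Full Rehearsal starts before Sectional Session ends → Sectional Session and Full Rehearsal overlap.
Overlapping pairs: Chamber Mixing & Rhythm Tracking, Chamber Mixing & Vocals Run-through, Full Rehearsal & Sectional Session, Rhythm Tracking & Vocals Run-through — 4 in total.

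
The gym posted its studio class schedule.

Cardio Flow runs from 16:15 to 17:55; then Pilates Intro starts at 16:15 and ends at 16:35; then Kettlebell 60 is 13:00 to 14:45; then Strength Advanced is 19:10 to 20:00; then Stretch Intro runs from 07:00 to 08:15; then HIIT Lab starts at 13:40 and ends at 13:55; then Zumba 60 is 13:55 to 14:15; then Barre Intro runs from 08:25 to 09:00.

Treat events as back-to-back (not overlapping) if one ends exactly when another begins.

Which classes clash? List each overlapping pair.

Cardio Flow & Pilates Intro, HIIT Lab & Kettlebell 60, Kettlebell 60 & Zumba 60

Sorted by start: Stretch Intro, Barre Intro, Kettlebell 60, HIIT Lab, Zumba 60, Pilates Intro, Cardio Flow, Strength Advanced.
Barre Intro starts after Stretch Intro ends; Stretch Intro is clear from here.
Kettlebell 60 starts after Barre Intro ends; Barre Intro is clear from here.
HIIT Lab starts before Kettlebell 60 ends → Kettlebell 60 and HIIT Lab overlap.
Zumba 60 starts before Kettlebell 60 ends → Kettlebell 60 and Zumba 60 overlap.
Pilates Intro starts after Kettlebell 60 ends; Kettlebell 60 is clear from here.
Zumba 60 starts exactly when HIIT Lab ends (back-to-back, no overlap); HIIT Lab is clear from here.
Pilates Intro starts after Zumba 60 ends; Zumba 60 is clear from here.
Cardio Flow starts before Pilates Intro ends → Pilates Intro and Cardio Flow overlap.
Strength Advanced starts after Pilates Intro ends.
Strength Advanced starts after Cardio Flow ends.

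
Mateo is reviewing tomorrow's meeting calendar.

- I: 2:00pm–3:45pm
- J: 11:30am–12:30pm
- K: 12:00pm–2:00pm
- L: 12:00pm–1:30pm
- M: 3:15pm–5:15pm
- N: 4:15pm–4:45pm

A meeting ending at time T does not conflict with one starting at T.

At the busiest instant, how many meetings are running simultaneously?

Sweep the timeline, counting +1 at each start and −1 at each end (ends before starts at a tie):
11:30am start J → 1
12:00pm start K → 2
12:00pm start L → 3
12:30pm end J → 2
1:30pm end L → 1
2:00pm end K → 0
2:00pm start I → 1
3:15pm start M → 2
3:45pm end I → 1
4:15pm start N → 2
4:45pm end N → 1
5:15pm end M → 0
Peak is 3, at 12:00pm (J, K, L).

3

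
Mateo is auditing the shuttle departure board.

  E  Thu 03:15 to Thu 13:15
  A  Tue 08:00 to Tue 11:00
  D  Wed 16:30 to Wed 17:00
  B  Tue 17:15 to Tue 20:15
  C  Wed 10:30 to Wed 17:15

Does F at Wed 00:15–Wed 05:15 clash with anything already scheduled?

A: ends Tue 11:00 at or before F starts Wed 00:15 → clear.
B: ends Tue 20:15 at or before F starts Wed 00:15 → clear.
C: starts Wed 10:30 at or after F ends Wed 05:15 → clear.
D: starts Wed 16:30 at or after F ends Wed 05:15 → clear.
E: starts Thu 03:15 at or after F ends Wed 05:15 → clear.

No — it doesn't clash with anything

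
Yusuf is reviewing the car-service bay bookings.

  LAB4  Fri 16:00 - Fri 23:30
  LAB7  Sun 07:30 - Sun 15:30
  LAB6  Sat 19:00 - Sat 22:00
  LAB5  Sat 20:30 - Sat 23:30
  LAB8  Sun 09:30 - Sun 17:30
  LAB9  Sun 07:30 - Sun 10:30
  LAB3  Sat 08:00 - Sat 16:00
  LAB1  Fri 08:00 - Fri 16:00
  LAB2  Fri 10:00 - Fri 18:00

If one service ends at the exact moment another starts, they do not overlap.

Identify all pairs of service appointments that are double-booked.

LAB1 & LAB2, LAB2 & LAB4, LAB5 & LAB6, LAB7 & LAB8, LAB7 & LAB9, LAB8 & LAB9

Sorted by start: LAB1, LAB2, LAB4, LAB3, LAB6, LAB5, LAB7, LAB9, LAB8.
LAB2 starts before LAB1 ends → LAB1 and LAB2 overlap.
LAB4 starts exactly when LAB1 ends (back-to-back, no overlap), so nothing later overlaps LAB1 either.
LAB4 starts before LAB2 ends → LAB2 and LAB4 overlap.
LAB3 starts after LAB2 ends, so nothing later overlaps LAB2 either.
LAB3 starts after LAB4 ends, so nothing later overlaps LAB4 either.
LAB6 starts after LAB3 ends, so nothing later overlaps LAB3 either.
LAB5 starts before LAB6 ends → LAB6 and LAB5 overlap.
LAB7 starts after LAB6 ends, so nothing later overlaps LAB6 either.
LAB7 starts after LAB5 ends, so nothing later overlaps LAB5 either.
LAB9 starts before LAB7 ends → LAB7 and LAB9 overlap.
LAB8 starts before LAB7 ends → LAB7 and LAB8 overlap.
LAB8 starts before LAB9 ends → LAB9 and LAB8 overlap.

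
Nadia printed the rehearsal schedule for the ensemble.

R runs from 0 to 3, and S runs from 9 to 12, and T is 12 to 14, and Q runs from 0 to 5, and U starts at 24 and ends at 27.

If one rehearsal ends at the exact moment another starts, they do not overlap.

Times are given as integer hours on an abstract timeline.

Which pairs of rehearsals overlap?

Two intervals overlap when each starts before the other ends.
Sorted by start: Q, R, S, T, U.
R starts before Q ends → Q and R overlap.
S starts after Q ends — done with Q.
S starts after R ends — done with R.
T starts exactly when S ends (back-to-back, no overlap) — done with S.
U starts after T ends.

Q & R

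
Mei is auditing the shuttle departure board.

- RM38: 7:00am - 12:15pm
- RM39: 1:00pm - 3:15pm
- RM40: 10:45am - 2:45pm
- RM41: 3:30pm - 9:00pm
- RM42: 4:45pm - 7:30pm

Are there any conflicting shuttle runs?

Two intervals overlap when each starts before the other ends.
Sorted by start: RM38, RM40, RM39, RM41, RM42.
RM40 starts before RM38 ends → RM38 and RM40 overlap.
That's a conflict, so the schedule is not conflict-free.

Yes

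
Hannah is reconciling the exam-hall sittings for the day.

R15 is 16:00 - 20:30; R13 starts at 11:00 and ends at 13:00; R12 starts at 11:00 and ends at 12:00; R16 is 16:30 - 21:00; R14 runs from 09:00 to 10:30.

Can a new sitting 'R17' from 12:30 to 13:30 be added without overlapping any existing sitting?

R14: ends 10:30 at or before R17 starts 12:30 → clear.
R12: ends 12:00 at or before R17 starts 12:30 → clear.
R13: starts 11:00 before R17 ends 13:30, and ends 13:00 after R17 starts 12:30 → overlap.
R15: starts 16:00 at or after R17 ends 13:30 → clear.
R16: starts 16:30 at or after R17 ends 13:30 → clear.
R17 overlaps R13.

No — it overlaps R13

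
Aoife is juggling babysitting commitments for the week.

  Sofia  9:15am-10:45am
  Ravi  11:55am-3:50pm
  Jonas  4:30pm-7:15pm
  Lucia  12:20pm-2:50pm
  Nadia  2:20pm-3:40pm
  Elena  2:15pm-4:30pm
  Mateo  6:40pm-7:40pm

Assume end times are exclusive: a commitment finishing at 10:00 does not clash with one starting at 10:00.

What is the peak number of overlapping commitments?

4

Walk through starts and ends in time order (an end at T is processed before a start at T):
9:15am start Sofia → 1
10:45am end Sofia → 0
11:55am start Ravi → 1
12:20pm start Lucia → 2
2:15pm start Elena → 3
2:20pm start Nadia → 4
2:50pm end Lucia → 3
3:40pm end Nadia → 2
3:50pm end Ravi → 1
4:30pm end Elena → 0
4:30pm start Jonas → 1
6:40pm start Mateo → 2
7:15pm end Jonas → 1
7:40pm end Mateo → 0
Peak is 4, at 2:20pm (Elena, Lucia, Nadia, Ravi).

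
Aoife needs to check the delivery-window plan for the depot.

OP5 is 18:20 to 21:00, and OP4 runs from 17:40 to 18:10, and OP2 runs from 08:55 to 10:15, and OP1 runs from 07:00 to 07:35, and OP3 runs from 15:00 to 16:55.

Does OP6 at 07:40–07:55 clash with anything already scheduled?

No — it doesn't clash with anything

OP1: ends 07:35 at or before OP6 starts 07:40 → clear.
OP2: starts 08:55 at or after OP6 ends 07:55 → clear.
OP3: starts 15:00 at or after OP6 ends 07:55 → clear.
OP4: starts 17:40 at or after OP6 ends 07:55 → clear.
OP5: starts 18:20 at or after OP6 ends 07:55 → clear.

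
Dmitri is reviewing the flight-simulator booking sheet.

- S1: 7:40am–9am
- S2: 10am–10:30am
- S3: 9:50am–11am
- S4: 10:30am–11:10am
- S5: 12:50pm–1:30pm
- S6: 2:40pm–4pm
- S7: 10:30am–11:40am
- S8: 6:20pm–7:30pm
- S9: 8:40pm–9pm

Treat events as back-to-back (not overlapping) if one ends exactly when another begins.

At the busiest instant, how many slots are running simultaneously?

3

Sort all start/end points and keep a running count:
7:40am start S1 → 1
9am end S1 → 0
9:50am start S3 → 1
10am start S2 → 2
10:30am end S2 → 1
10:30am start S4 → 2
10:30am start S7 → 3
11am end S3 → 2
11:10am end S4 → 1
11:40am end S7 → 0
12:50pm start S5 → 1
1:30pm end S5 → 0
2:40pm start S6 → 1
4pm end S6 → 0
6:20pm start S8 → 1
7:30pm end S8 → 0
8:40pm start S9 → 1
9pm end S9 → 0
Peak is 3, at 10:30am (S3, S4, S7).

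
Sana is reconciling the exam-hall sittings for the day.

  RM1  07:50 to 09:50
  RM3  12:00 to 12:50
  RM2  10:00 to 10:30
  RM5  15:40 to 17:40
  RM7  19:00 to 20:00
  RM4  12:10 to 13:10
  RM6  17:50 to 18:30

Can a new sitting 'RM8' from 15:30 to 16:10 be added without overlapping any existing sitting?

RM1: ends 09:50 at or before RM8 starts 15:30 → clear.
RM2: ends 10:30 at or before RM8 starts 15:30 → clear.
RM3: ends 12:50 at or before RM8 starts 15:30 → clear.
RM4: ends 13:10 at or before RM8 starts 15:30 → clear.
RM5: starts 15:40 before RM8 ends 16:10, and ends 17:40 after RM8 starts 15:30 → overlap.
RM6: starts 17:50 at or after RM8 ends 16:10 → clear.
RM7: starts 19:00 at or after RM8 ends 16:10 → clear.
RM8 overlaps RM5.

No — it overlaps RM5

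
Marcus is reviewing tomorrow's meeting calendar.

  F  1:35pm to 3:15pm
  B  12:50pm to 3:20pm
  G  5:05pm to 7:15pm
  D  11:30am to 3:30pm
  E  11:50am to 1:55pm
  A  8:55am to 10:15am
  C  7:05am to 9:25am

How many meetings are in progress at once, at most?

4

Walk through starts and ends in time order (an end at T is processed before a start at T):
7:05am start C → 1
8:55am start A → 2
9:25am end C → 1
10:15am end A → 0
11:30am start D → 1
11:50am start E → 2
12:50pm start B → 3
1:35pm start F → 4
1:55pm end E → 3
3:15pm end F → 2
3:20pm end B → 1
3:30pm end D → 0
5:05pm start G → 1
7:15pm end G → 0
Peak is 4, at 1:35pm (B, D, E, F).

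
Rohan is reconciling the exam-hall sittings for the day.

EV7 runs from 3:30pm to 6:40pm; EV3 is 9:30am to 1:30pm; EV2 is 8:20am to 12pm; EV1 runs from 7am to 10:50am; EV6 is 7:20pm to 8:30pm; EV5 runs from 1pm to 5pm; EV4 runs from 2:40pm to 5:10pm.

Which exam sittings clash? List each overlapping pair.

EV1 & EV2, EV1 & EV3, EV2 & EV3, EV3 & EV5, EV4 & EV5, EV4 & EV7, EV5 & EV7

Sorted by start: EV1, EV2, EV3, EV5, EV4, EV7, EV6.
EV2 starts before EV1 ends → EV1 and EV2 overlap.
EV3 starts before EV1 ends → EV1 and EV3 overlap.
EV5 starts after EV1 ends, so EV1 has no further overlaps.
EV3 starts before EV2 ends → EV2 and EV3 overlap.
EV5 starts after EV2 ends, so EV2 has no further overlaps.
EV5 starts before EV3 ends → EV3 and EV5 overlap.
EV4 starts after EV3 ends, so EV3 has no further overlaps.
EV4 starts before EV5 ends → EV5 and EV4 overlap.
EV7 starts before EV5 ends → EV5 and EV7 overlap.
EV6 starts after EV5 ends.
EV7 starts before EV4 ends → EV4 and EV7 overlap.
EV6 starts after EV4 ends.
EV6 starts after EV7 ends.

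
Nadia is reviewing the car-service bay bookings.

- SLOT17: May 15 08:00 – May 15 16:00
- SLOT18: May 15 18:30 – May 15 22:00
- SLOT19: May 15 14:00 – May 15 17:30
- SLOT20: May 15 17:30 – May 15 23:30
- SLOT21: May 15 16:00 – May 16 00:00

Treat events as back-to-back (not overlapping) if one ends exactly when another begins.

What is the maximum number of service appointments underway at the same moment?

Walk through starts and ends in time order (an end at T is processed before a start at T):
May 15 08:00 start SLOT17 → 1
May 15 14:00 start SLOT19 → 2
May 15 16:00 end SLOT17 → 1
May 15 16:00 start SLOT21 → 2
May 15 17:30 end SLOT19 → 1
May 15 17:30 start SLOT20 → 2
May 15 18:30 start SLOT18 → 3
May 15 22:00 end SLOT18 → 2
May 15 23:30 end SLOT20 → 1
May 16 00:00 end SLOT21 → 0
Peak is 3, at May 15 18:30 (SLOT18, SLOT20, SLOT21).

3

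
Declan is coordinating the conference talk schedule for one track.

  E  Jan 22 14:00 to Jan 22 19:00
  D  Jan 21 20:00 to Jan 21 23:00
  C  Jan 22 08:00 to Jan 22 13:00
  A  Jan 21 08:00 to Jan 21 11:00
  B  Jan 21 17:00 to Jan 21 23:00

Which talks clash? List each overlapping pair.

Sorted by start: A, B, D, C, E.
B starts after A ends — done with A.
D starts before B ends → B and D overlap.
C starts after B ends — done with B.
C starts after D ends — done with D.
E starts after C ends.

B & D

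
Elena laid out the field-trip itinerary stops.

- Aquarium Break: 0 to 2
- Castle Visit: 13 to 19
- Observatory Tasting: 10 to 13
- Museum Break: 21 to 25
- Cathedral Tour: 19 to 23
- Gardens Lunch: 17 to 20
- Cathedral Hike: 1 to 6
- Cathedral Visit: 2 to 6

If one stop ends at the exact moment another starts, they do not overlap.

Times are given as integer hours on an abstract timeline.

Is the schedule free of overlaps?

Sorted by start: Aquarium Break, Cathedral Hike, Cathedral Visit, Observatory Tasting, Castle Visit, Gardens Lunch, Cathedral Tour, Museum Break.
Cathedral Hike starts before Aquarium Break ends → Aquarium Break and Cathedral Hike overlap.
That's a conflict, so the schedule is not conflict-free.

No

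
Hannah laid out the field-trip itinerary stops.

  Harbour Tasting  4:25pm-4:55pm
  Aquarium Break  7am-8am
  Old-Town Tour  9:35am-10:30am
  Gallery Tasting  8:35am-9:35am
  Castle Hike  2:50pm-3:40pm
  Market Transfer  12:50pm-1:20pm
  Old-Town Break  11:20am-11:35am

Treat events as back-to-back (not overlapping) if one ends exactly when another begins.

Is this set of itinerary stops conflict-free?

Yes

Two intervals overlap when each starts before the other ends.
Sorted by start: Aquarium Break, Gallery Tasting, Old-Town Tour, Old-Town Break, Market Transfer, Castle Hike, Harbour Tasting.
Gallery Tasting starts after Aquarium Break ends, so Aquarium Break has no further overlaps.
Old-Town Tour starts exactly when Gallery Tasting ends (back-to-back, no overlap), so Gallery Tasting has no further overlaps.
Old-Town Break starts after Old-Town Tour ends, so Old-Town Tour has no further overlaps.
Market Transfer starts after Old-Town Break ends, so Old-Town Break has no further overlaps.
Castle Hike starts after Market Transfer ends, so Market Transfer has no further overlaps.
Harbour Tasting starts after Castle Hike ends.
Every pair is clear; the schedule has no overlaps.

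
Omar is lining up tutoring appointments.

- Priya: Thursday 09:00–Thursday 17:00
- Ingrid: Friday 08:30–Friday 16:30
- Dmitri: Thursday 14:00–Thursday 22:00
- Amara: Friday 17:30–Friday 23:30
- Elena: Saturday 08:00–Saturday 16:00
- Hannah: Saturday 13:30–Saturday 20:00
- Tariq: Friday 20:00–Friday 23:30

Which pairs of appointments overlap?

Amara & Tariq, Dmitri & Priya, Elena & Hannah

Two intervals overlap when each starts before the other ends.
Sorted by start: Priya, Dmitri, Ingrid, Amara, Tariq, Elena, Hannah.
Dmitri starts before Priya ends → Priya and Dmitri overlap.
Ingrid starts after Priya ends, so Priya has no further overlaps.
Ingrid starts after Dmitri ends, so Dmitri has no further overlaps.
Amara starts after Ingrid ends, so Ingrid has no further overlaps.
Tariq starts before Amara ends → Amara and Tariq overlap.
Elena starts after Amara ends, so Amara has no further overlaps.
Elena starts after Tariq ends, so Tariq has no further overlaps.
Hannah starts before Elena ends → Elena and Hannah overlap.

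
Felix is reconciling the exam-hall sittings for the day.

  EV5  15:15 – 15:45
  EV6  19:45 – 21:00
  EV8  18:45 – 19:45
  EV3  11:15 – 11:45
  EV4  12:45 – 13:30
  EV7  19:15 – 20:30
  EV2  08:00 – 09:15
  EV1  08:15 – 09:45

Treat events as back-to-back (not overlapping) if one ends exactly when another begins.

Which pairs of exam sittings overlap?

EV1 & EV2, EV6 & EV7, EV7 & EV8

Sorted by start: EV2, EV1, EV3, EV4, EV5, EV8, EV7, EV6.
EV1 starts before EV2 ends → EV2 and EV1 overlap.
EV3 starts after EV2 ends — done with EV2.
EV3 starts after EV1 ends — done with EV1.
EV4 starts after EV3 ends — done with EV3.
EV5 starts after EV4 ends — done with EV4.
EV8 starts after EV5 ends — done with EV5.
EV7 starts before EV8 ends → EV8 and EV7 overlap.
EV6 starts exactly when EV8 ends (back-to-back, no overlap).
EV6 starts before EV7 ends → EV7 and EV6 overlap.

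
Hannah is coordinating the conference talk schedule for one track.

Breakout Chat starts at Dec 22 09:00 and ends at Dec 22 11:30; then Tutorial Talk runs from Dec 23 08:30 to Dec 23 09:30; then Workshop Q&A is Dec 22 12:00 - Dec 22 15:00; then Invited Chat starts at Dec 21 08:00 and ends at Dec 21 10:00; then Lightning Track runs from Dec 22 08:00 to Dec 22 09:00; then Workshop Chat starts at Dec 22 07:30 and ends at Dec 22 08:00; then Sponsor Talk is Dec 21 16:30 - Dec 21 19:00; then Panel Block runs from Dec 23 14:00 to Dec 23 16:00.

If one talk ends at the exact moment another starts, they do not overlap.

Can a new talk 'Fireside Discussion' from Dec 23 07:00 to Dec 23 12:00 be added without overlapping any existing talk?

No — it overlaps Tutorial Talk

Invited Chat: ends Dec 21 10:00 at or before Fireside Discussion starts Dec 23 07:00 → clear.
Sponsor Talk: ends Dec 21 19:00 at or before Fireside Discussion starts Dec 23 07:00 → clear.
Workshop Chat: ends Dec 22 08:00 at or before Fireside Discussion starts Dec 23 07:00 → clear.
Lightning Track: ends Dec 22 09:00 at or before Fireside Discussion starts Dec 23 07:00 → clear.
Breakout Chat: ends Dec 22 11:30 at or before Fireside Discussion starts Dec 23 07:00 → clear.
Workshop Q&A: ends Dec 22 15:00 at or before Fireside Discussion starts Dec 23 07:00 → clear.
Tutorial Talk: starts Dec 23 08:30 before Fireside Discussion ends Dec 23 12:00, and ends Dec 23 09:30 after Fireside Discussion starts Dec 23 07:00 → overlap.
Panel Block: starts Dec 23 14:00 at or after Fireside Discussion ends Dec 23 12:00 → clear.
Fireside Discussion overlaps Tutorial Talk.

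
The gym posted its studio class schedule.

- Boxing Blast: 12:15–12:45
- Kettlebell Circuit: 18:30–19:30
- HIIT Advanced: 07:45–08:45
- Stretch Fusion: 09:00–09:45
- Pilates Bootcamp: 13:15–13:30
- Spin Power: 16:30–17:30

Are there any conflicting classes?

Sorted by start: HIIT Advanced, Stretch Fusion, Boxing Blast, Pilates Bootcamp, Spin Power, Kettlebell Circuit.
Stretch Fusion starts after HIIT Advanced ends; HIIT Advanced is clear from here.
Boxing Blast starts after Stretch Fusion ends; Stretch Fusion is clear from here.
Pilates Bootcamp starts after Boxing Blast ends; Boxing Blast is clear from here.
Spin Power starts after Pilates Bootcamp ends; Pilates Bootcamp is clear from here.
Kettlebell Circuit starts after Spin Power ends.
Every pair is clear; the schedule has no overlaps.

No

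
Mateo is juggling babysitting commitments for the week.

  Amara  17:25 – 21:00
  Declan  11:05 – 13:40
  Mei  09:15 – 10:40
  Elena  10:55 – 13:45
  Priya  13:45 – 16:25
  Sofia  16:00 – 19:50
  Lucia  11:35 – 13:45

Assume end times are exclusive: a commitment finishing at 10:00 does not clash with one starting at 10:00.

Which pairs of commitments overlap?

Sorted by start: Mei, Elena, Declan, Lucia, Priya, Sofia, Amara.
Elena starts after Mei ends — done with Mei.
Declan starts before Elena ends → Elena and Declan overlap.
Lucia starts before Elena ends → Elena and Lucia overlap.
Priya starts exactly when Elena ends (back-to-back, no overlap) — done with Elena.
Lucia starts before Declan ends → Declan and Lucia overlap.
Priya starts after Declan ends — done with Declan.
Priya starts exactly when Lucia ends (back-to-back, no overlap) — done with Lucia.
Sofia starts before Priya ends → Priya and Sofia overlap.
Amara starts after Priya ends.
Amara starts before Sofia ends → Sofia and Amara overlap.

Amara & Sofia, Declan & Elena, Declan & Lucia, Elena & Lucia, Priya & Sofia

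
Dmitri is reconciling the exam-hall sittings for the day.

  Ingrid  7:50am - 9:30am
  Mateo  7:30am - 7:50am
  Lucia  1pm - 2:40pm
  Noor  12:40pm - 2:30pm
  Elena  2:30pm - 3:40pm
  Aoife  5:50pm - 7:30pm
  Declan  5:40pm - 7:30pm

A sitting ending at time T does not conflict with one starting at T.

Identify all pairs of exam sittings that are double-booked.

Aoife & Declan, Elena & Lucia, Lucia & Noor

Sorted by start: Mateo, Ingrid, Noor, Lucia, Elena, Declan, Aoife.
Ingrid starts exactly when Mateo ends (back-to-back, no overlap), so Mateo has no further overlaps.
Noor starts after Ingrid ends, so Ingrid has no further overlaps.
Lucia starts before Noor ends → Noor and Lucia overlap.
Elena starts exactly when Noor ends (back-to-back, no overlap), so Noor has no further overlaps.
Elena starts before Lucia ends → Lucia and Elena overlap.
Declan starts after Lucia ends, so Lucia has no further overlaps.
Declan starts after Elena ends, so Elena has no further overlaps.
Aoife starts before Declan ends → Declan and Aoife overlap.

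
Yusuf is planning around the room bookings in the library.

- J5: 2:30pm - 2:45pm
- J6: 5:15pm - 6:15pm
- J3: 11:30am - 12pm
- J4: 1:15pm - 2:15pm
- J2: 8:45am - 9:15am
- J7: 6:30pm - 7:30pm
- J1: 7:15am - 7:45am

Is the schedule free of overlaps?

Sorted by start: J1, J2, J3, J4, J5, J6, J7.
J2 starts after J1 ends; J1 is clear from here.
J3 starts after J2 ends; J2 is clear from here.
J4 starts after J3 ends; J3 is clear from here.
J5 starts after J4 ends; J4 is clear from here.
J6 starts after J5 ends; J5 is clear from here.
J7 starts after J6 ends.
Every pair is clear; the schedule has no overlaps.

Yes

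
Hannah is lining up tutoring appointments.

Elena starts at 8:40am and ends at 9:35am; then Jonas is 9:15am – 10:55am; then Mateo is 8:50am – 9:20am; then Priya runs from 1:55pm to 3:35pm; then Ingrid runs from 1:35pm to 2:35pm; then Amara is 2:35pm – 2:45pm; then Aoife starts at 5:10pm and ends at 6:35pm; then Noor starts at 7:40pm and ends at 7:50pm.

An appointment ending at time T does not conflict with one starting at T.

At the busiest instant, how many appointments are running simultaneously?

3

Walk through starts and ends in time order (an end at T is processed before a start at T):
8:40am start Elena → 1
8:50am start Mateo → 2
9:15am start Jonas → 3
9:20am end Mateo → 2
9:35am end Elena → 1
10:55am end Jonas → 0
1:35pm start Ingrid → 1
1:55pm start Priya → 2
2:35pm end Ingrid → 1
2:35pm start Amara → 2
2:45pm end Amara → 1
3:35pm end Priya → 0
5:10pm start Aoife → 1
6:35pm end Aoife → 0
7:40pm start Noor → 1
7:50pm end Noor → 0
Peak is 3, at 9:15am (Elena, Jonas, Mateo).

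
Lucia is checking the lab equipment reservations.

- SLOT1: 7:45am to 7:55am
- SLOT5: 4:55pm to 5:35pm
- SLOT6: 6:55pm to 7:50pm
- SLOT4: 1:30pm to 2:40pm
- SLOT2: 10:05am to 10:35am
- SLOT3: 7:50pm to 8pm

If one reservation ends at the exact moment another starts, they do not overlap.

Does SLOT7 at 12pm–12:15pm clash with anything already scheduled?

No — it doesn't clash with anything

SLOT1: ends 7:55am at or before SLOT7 starts 12pm → clear.
SLOT2: ends 10:35am at or before SLOT7 starts 12pm → clear.
SLOT4: starts 1:30pm at or after SLOT7 ends 12:15pm → clear.
SLOT5: starts 4:55pm at or after SLOT7 ends 12:15pm → clear.
SLOT6: starts 6:55pm at or after SLOT7 ends 12:15pm → clear.
SLOT3: starts 7:50pm at or after SLOT7 ends 12:15pm → clear.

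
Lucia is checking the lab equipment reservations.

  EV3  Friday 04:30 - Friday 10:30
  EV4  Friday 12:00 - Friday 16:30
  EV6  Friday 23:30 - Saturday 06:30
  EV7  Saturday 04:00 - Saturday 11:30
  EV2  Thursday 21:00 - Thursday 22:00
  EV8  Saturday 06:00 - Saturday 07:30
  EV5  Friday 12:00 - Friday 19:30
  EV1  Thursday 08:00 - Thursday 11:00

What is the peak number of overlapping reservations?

3

Sweep the timeline, counting +1 at each start and −1 at each end (ends before starts at a tie):
Thursday 08:00 start EV1 → 1
Thursday 11:00 end EV1 → 0
Thursday 21:00 start EV2 → 1
Thursday 22:00 end EV2 → 0
Friday 04:30 start EV3 → 1
Friday 10:30 end EV3 → 0
Friday 12:00 start EV4 → 1
Friday 12:00 start EV5 → 2
Friday 16:30 end EV4 → 1
Friday 19:30 end EV5 → 0
Friday 23:30 start EV6 → 1
Saturday 04:00 start EV7 → 2
Saturday 06:00 start EV8 → 3
Saturday 06:30 end EV6 → 2
Saturday 07:30 end EV8 → 1
Saturday 11:30 end EV7 → 0
Peak is 3, at Saturday 06:00 (EV6, EV7, EV8).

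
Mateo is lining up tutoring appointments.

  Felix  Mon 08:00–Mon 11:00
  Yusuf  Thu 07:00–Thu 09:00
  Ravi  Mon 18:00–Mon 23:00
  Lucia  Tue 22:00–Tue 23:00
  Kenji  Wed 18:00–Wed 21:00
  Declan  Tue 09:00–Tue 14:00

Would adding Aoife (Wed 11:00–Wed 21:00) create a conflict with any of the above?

Felix: ends Mon 11:00 at or before Aoife starts Wed 11:00 → clear.
Ravi: ends Mon 23:00 at or before Aoife starts Wed 11:00 → clear.
Declan: ends Tue 14:00 at or before Aoife starts Wed 11:00 → clear.
Lucia: ends Tue 23:00 at or before Aoife starts Wed 11:00 → clear.
Kenji: starts Wed 18:00 before Aoife ends Wed 21:00, and ends Wed 21:00 after Aoife starts Wed 11:00 → overlap.
Yusuf: starts Thu 07:00 at or after Aoife ends Wed 21:00 → clear.
Aoife overlaps Kenji.

Yes — it overlaps Kenji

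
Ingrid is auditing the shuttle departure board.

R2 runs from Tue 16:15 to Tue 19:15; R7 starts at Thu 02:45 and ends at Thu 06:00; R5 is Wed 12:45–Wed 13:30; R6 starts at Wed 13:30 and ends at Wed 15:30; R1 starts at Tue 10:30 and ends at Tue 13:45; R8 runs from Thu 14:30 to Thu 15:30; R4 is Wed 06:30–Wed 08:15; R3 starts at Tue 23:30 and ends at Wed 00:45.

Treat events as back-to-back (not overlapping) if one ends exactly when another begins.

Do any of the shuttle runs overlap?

Two intervals overlap when each starts before the other ends.
Sorted by start: R1, R2, R3, R4, R5, R6, R7, R8.
R2 starts after R1 ends, so nothing later overlaps R1 either.
R3 starts after R2 ends, so nothing later overlaps R2 either.
R4 starts after R3 ends, so nothing later overlaps R3 either.
R5 starts after R4 ends, so nothing later overlaps R4 either.
R6 starts exactly when R5 ends (back-to-back, no overlap), so nothing later overlaps R5 either.
R7 starts after R6 ends, so nothing later overlaps R6 either.
R8 starts after R7 ends.
Every pair is clear; the schedule has no overlaps.

No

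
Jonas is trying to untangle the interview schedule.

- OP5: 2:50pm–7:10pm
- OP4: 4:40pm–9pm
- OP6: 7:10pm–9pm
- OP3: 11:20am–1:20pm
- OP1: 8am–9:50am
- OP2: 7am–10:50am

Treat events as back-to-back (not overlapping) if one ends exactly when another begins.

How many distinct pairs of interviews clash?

3

Sorted by start: OP2, OP1, OP3, OP5, OP4, OP6.
OP1 starts before OP2 ends → OP2 and OP1 overlap.
OP3 starts after OP2 ends; OP2 is clear from here.
OP3 starts after OP1 ends; OP1 is clear from here.
OP5 starts after OP3 ends; OP3 is clear from here.
OP4 starts before OP5 ends → OP5 and OP4 overlap.
OP6 starts exactly when OP5 ends (back-to-back, no overlap).
OP6 starts before OP4 ends → OP4 and OP6 overlap.
Overlapping pairs: OP1 & OP2, OP4 & OP5, OP4 & OP6 — 3 in total.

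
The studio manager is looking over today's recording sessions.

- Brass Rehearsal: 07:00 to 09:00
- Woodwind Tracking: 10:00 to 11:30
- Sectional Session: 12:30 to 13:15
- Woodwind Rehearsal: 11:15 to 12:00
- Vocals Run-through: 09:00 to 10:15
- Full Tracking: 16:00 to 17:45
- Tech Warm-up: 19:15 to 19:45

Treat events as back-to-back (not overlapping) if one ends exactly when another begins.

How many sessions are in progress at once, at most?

Walk through starts and ends in time order (an end at T is processed before a start at T):
07:00 start Brass Rehearsal → 1
09:00 end Brass Rehearsal → 0
09:00 start Vocals Run-through → 1
10:00 start Woodwind Tracking → 2
10:15 end Vocals Run-through → 1
11:15 start Woodwind Rehearsal → 2
11:30 end Woodwind Tracking → 1
12:00 end Woodwind Rehearsal → 0
12:30 start Sectional Session → 1
13:15 end Sectional Session → 0
16:00 start Full Tracking → 1
17:45 end Full Tracking → 0
19:15 start Tech Warm-up → 1
19:45 end Tech Warm-up → 0
Peak is 2, at 10:00 (Vocals Run-through, Woodwind Tracking).

2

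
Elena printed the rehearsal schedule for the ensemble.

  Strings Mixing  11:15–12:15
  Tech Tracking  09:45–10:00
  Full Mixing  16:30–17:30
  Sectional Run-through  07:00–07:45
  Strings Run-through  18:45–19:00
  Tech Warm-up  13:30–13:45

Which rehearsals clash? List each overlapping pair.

none

Check each pair: they overlap iff neither finishes before the other starts.
Sorted by start: Sectional Run-through, Tech Tracking, Strings Mixing, Tech Warm-up, Full Mixing, Strings Run-through.
Tech Tracking starts after Sectional Run-through ends — done with Sectional Run-through.
Strings Mixing starts after Tech Tracking ends — done with Tech Tracking.
Tech Warm-up starts after Strings Mixing ends — done with Strings Mixing.
Full Mixing starts after Tech Warm-up ends — done with Tech Warm-up.
Strings Run-through starts after Full Mixing ends.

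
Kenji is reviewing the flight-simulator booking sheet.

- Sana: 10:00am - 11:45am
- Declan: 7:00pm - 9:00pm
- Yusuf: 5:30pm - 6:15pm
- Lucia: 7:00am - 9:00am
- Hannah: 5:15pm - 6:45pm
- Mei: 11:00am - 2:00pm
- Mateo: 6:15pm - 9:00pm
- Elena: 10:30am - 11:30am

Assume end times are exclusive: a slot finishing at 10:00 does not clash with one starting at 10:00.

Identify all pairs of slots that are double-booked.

Check each pair: they overlap iff neither finishes before the other starts.
Sorted by start: Lucia, Sana, Elena, Mei, Hannah, Yusuf, Mateo, Declan.
Sana starts after Lucia ends, so nothing later overlaps Lucia either.
Elena starts before Sana ends → Sana and Elena overlap.
Mei starts before Sana ends → Sana and Mei overlap.
Hannah starts after Sana ends, so nothing later overlaps Sana either.
Mei starts before Elena ends → Elena and Mei overlap.
Hannah starts after Elena ends, so nothing later overlaps Elena either.
Hannah starts after Mei ends, so nothing later overlaps Mei either.
Yusuf starts before Hannah ends → Hannah and Yusuf overlap.
Mateo starts before Hannah ends → Hannah and Mateo overlap.
Declan starts after Hannah ends.
Mateo starts exactly when Yusuf ends (back-to-back, no overlap), so nothing later overlaps Yusuf either.
Declan starts before Mateo ends → Mateo and Declan overlap.

Declan & Mateo, Elena & Mei, Elena & Sana, Hannah & Mateo, Hannah & Yusuf, Mei & Sana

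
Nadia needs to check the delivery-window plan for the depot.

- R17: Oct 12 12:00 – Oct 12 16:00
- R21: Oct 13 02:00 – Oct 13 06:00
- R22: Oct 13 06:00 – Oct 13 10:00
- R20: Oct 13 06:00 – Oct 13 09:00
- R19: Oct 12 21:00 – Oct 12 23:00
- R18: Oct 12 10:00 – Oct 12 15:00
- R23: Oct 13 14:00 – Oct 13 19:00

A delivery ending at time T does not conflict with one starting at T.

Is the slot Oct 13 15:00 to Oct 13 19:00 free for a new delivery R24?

No — it overlaps R23

R18: ends Oct 12 15:00 at or before R24 starts Oct 13 15:00 → clear.
R17: ends Oct 12 16:00 at or before R24 starts Oct 13 15:00 → clear.
R19: ends Oct 12 23:00 at or before R24 starts Oct 13 15:00 → clear.
R21: ends Oct 13 06:00 at or before R24 starts Oct 13 15:00 → clear.
R20: ends Oct 13 09:00 at or before R24 starts Oct 13 15:00 → clear.
R22: ends Oct 13 10:00 at or before R24 starts Oct 13 15:00 → clear.
R23: starts Oct 13 14:00 before R24 ends Oct 13 19:00, and ends Oct 13 19:00 after R24 starts Oct 13 15:00 → overlap.
R24 overlaps R23.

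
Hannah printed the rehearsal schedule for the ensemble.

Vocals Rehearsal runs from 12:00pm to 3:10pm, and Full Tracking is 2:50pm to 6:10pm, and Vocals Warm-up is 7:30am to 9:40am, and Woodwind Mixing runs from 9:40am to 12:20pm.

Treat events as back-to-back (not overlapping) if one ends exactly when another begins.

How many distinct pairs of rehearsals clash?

2

Sorted by start: Vocals Warm-up, Woodwind Mixing, Vocals Rehearsal, Full Tracking.
Woodwind Mixing starts exactly when Vocals Warm-up ends (back-to-back, no overlap), so Vocals Warm-up has no further overlaps.
Vocals Rehearsal starts before Woodwind Mixing ends → Woodwind Mixing and Vocals Rehearsal overlap.
Full Tracking starts after Woodwind Mixing ends.
Full Tracking starts before Vocals Rehearsal ends → Vocals Rehearsal and Full Tracking overlap.
Overlapping pairs: Full Tracking & Vocals Rehearsal, Vocals Rehearsal & Woodwind Mixing — 2 in total.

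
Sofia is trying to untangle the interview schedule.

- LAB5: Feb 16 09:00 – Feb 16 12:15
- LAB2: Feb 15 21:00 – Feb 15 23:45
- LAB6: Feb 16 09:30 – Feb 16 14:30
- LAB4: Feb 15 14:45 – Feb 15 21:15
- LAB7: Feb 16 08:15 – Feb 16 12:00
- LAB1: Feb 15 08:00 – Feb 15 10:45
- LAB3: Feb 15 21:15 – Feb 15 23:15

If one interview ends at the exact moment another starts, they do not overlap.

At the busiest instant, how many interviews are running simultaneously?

Sweep the timeline, counting +1 at each start and −1 at each end (ends before starts at a tie):
Feb 15 08:00 start LAB1 → 1
Feb 15 10:45 end LAB1 → 0
Feb 15 14:45 start LAB4 → 1
Feb 15 21:00 start LAB2 → 2
Feb 15 21:15 end LAB4 → 1
Feb 15 21:15 start LAB3 → 2
Feb 15 23:15 end LAB3 → 1
Feb 15 23:45 end LAB2 → 0
Feb 16 08:15 start LAB7 → 1
Feb 16 09:00 start LAB5 → 2
Feb 16 09:30 start LAB6 → 3
Feb 16 12:00 end LAB7 → 2
Feb 16 12:15 end LAB5 → 1
Feb 16 14:30 end LAB6 → 0
Peak is 3, at Feb 16 09:30 (LAB5, LAB6, LAB7).

3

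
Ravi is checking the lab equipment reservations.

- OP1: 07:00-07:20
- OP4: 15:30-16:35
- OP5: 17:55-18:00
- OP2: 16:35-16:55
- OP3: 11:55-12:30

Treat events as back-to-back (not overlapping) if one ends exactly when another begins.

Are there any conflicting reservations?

Two intervals overlap when each starts before the other ends.
Sorted by start: OP1, OP3, OP4, OP2, OP5.
OP3 starts after OP1 ends; OP1 is clear from here.
OP4 starts after OP3 ends; OP3 is clear from here.
OP2 starts exactly when OP4 ends (back-to-back, no overlap); OP4 is clear from here.
OP5 starts after OP2 ends.
Every pair is clear; the schedule has no overlaps.

No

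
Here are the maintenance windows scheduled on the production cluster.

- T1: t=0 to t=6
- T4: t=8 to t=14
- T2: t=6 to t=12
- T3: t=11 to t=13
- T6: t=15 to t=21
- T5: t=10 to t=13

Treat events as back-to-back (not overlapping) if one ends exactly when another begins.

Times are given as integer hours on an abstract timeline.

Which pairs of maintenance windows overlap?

T2 & T3, T2 & T4, T2 & T5, T3 & T4, T3 & T5, T4 & T5

Sorted by start: T1, T2, T4, T5, T3, T6.
T2 starts exactly when T1 ends (back-to-back, no overlap), so T1 has no further overlaps.
T4 starts before T2 ends → T2 and T4 overlap.
T5 starts before T2 ends → T2 and T5 overlap.
T3 starts before T2 ends → T2 and T3 overlap.
T6 starts after T2 ends.
T5 starts before T4 ends → T4 and T5 overlap.
T3 starts before T4 ends → T4 and T3 overlap.
T6 starts after T4 ends.
T3 starts before T5 ends → T5 and T3 overlap.
T6 starts after T5 ends.
T6 starts after T3 ends.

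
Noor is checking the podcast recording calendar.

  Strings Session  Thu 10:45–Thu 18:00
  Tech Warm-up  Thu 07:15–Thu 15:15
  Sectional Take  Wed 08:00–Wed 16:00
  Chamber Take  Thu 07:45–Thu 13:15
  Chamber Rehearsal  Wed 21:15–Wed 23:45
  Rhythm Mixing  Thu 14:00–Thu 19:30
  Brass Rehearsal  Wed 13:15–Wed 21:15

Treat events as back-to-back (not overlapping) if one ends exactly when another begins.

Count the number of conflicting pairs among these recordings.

6

Two intervals overlap when each starts before the other ends.
Sorted by start: Sectional Take, Brass Rehearsal, Chamber Rehearsal, Tech Warm-up, Chamber Take, Strings Session, Rhythm Mixing.
Brass Rehearsal starts before Sectional Take ends → Sectional Take and Brass Rehearsal overlap.
Chamber Rehearsal starts after Sectional Take ends, so Sectional Take has no further overlaps.
Chamber Rehearsal starts exactly when Brass Rehearsal ends (back-to-back, no overlap), so Brass Rehearsal has no further overlaps.
Tech Warm-up starts after Chamber Rehearsal ends, so Chamber Rehearsal has no further overlaps.
Chamber Take starts before Tech Warm-up ends → Tech Warm-up and Chamber Take overlap.
Strings Session starts before Tech Warm-up ends → Tech Warm-up and Strings Session overlap.
Rhythm Mixing starts before Tech Warm-up ends → Tech Warm-up and Rhythm Mixing overlap.
Strings Session starts before Chamber Take ends → Chamber Take and Strings Session overlap.
Rhythm Mixing starts after Chamber Take ends.
Rhythm Mixing starts before Strings Session ends → Strings Session and Rhythm Mixing overlap.
Overlapping pairs: Brass Rehearsal & Sectional Take, Chamber Take & Strings Session, Chamber Take & Tech Warm-up, Rhythm Mixing & Strings Session, Rhythm Mixing & Tech Warm-up, Strings Session & Tech Warm-up — 6 in total.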